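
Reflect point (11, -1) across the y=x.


Reflection rule for y=x: (y, x)
(11, -1) -> (-1, 11)

(-1, 11)


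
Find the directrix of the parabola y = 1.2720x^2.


a = 1.2720
1/(4a) = 0.1965
directrix: y = -0.1965 = -0.1965

y = -0.1965


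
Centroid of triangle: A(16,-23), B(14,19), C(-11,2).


Gx = (16+14- 11)/3 = 19/3 = 6.3333
Gy = (-23+19+2)/3 = -2/3 = -0.6667

G = (6.3333, -0.6667)


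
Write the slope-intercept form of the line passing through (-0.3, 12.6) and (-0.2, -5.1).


m = (-17.7)/(0.1) = -177.0000
b = y1 - m*x1 = 12.6 - (-17.7*(-0.3))/(0.1) = 12.6 - 53.1000 = -40.5000

y = -177.0000x - 40.5000


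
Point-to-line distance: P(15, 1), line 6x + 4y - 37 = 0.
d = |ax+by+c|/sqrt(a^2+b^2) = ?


|6*15 + 4*1 - 37| = |57| = 57
sqrt(36 + 16) = sqrt(52) = 7.2111
d = 57/sqrt(52) = 7.9045

7.9045


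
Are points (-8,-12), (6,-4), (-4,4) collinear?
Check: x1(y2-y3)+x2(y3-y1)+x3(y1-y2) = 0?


-8*(-4-4) + 6*(4+ 12) - 4*(-12+ 4)
= 64 + 96 + 32 = 192

No, not collinear (determinant = 192)


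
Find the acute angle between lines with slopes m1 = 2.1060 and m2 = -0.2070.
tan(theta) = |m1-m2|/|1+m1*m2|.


m1-m2 = 2.313
1+m1*m2 = 0.564058
tan(theta) = |2.313/0.564058| = 4.100642
theta = arctan(|2.313/0.564058|) = 76.2951 degrees (acute angle)

76.2951 degrees


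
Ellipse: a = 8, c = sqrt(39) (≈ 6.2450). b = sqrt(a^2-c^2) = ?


b^2 = 8^2 - (sqrt(39))^2 = 64 - 39 = 25
b = sqrt(25) = 5

b = 5


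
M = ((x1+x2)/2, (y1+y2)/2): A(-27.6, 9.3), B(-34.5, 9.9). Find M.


Mx = (-27.6 - 34.5)/2 = -62.1/2 = -31.0500
My = (9.3 + 9.9)/2 = 19.2/2 = 9.6000

(-31.0500, 9.6000)


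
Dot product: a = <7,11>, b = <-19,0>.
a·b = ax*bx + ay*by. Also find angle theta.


a·b = 7*(-19) + 11*0 = -133 + 0 = -133
|a| = sqrt(49+121) = 13.0384
|b| = sqrt(361+0) = 19.0000
cos(theta) = -133/(sqrt(170)*sqrt(361)) = -133/sqrt(61370) = -0.536875
theta = arccos(-133/sqrt(61370)) = 122.4712 degrees

a·b = -133, theta = 122.4712 deg


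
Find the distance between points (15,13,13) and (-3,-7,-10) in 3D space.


dx=-18, dy=-20, dz=-23
d = sqrt(324+400+529) = sqrt(1253) = 35.3977

35.3977


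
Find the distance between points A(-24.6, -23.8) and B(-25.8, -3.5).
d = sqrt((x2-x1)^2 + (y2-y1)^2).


dx = -25.8 + 24.6 = -1.2
dy = -3.5 + 23.8 = 20.3
d = sqrt(1.44 + 412.09) = sqrt(413.53) = 20.3354

20.3354


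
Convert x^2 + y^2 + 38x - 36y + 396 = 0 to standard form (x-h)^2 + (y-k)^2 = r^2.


h = -D/2 = -38/2 = -19
k = -E/2 = 36/2 = 18
r^2 = h^2 + k^2 - F = 361 + 324 - 396 = 289
r = 17

Center (-19, 18), radius = 17


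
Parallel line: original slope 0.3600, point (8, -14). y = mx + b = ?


Parallel lines have equal slopes.
m2 = 0.3600
b2 = -14 - 0.3600*8 = -16.8800

y = 0.3600x - 16.8800


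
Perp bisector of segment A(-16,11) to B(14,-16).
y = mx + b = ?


Midpoint = (-1, -2.5)
Slope of AB = dy/dx = -27/30 = -0.9000
Perp slope = -dx/dy = 30/27 = 1.1111
b = My - (perp slope)*Mx = -2.5 + (30*(-1))/(-27) = -2.5 + 1.1111 = -1.3889

y = 1.1111x - 1.3889


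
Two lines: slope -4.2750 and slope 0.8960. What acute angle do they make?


m1-m2 = -5.171
1+m1*m2 = -2.8304
tan(theta) = |-5.171/(-2.8304)| = 1.826950
theta = arctan(|-5.171/(-2.8304)|) = 61.3055 degrees (acute angle)

61.3055 degrees


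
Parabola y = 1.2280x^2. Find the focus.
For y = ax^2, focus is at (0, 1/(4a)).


a = 1.2280
4a = 4.9120
focus = (0, 1/4.9120) = (0, 0.2036)

Focus = (0, 0.2036)


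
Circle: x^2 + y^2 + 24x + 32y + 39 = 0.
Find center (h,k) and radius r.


h = -D/2 = -24/2 = -12
k = -E/2 = -32/2 = -16
r^2 = h^2 + k^2 - F = 144 + 256 - 39 = 361
r = 19

Center (-12, -16), radius = 19


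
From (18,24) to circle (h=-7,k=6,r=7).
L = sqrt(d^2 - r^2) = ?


d = sqrt((18+ 7)^2 + (24-6)^2) = sqrt(625+324) = 30.8058
L = sqrt(949.0000 - 49) = sqrt(900.0000) = 30.0000

30.0000


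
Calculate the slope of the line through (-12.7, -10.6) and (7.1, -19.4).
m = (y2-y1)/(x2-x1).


dy = -19.4 + 10.6 = -8.8
dx = 7.1 + 12.7 = 19.8
m = -8.8/19.8 = -0.4444

m = -0.4444


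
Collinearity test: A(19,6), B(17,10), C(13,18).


19*(10-18) + 17*(18-6) + 13*(6-10)
= -152 + 204 - 52 = 0

Yes, collinear (determinant = 0)


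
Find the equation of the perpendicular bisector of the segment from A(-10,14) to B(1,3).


Midpoint = (-4.5, 8.5)
Slope of AB = dy/dx = -11/11 = -1.0000
Perp slope = -dx/dy = 11/11 = 1.0000
b = My - (perp slope)*Mx = 8.5 + (11*(-4.5))/(-11) = 8.5 + 4.5000 = 13.0000

y = 1.0000x + 13.0000


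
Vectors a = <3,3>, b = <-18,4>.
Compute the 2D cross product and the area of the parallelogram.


cross = 3*4 - 3*(-18) = 12 + 54 = 66
Parallelogram area = |66| = 66

cross = 66, parallelogram area = 66


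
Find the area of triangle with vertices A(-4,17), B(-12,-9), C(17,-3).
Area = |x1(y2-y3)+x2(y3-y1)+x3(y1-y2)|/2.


-4*(-9+ 3) = 24
-12*(-3-17) = 240
17*(17+ 9) = 442
sum = 706
Area = |706|/2 = 353.0000

353.0000 sq units


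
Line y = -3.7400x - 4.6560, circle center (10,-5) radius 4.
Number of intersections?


Substitute y = -3.7400x - 4.6560: (x-10)^2 + (-3.7400x- 4.6560+ 5)^2 = 16
Expand to Ax^2 + Bx + C = 0, where b-k = 0.344
A = 1+m^2 = 14.9876
B = 2(m(b-k) - h) = 2(-3.7400*0.344 - 10) = -22.57312
C = h^2 + (b-k)^2 - r^2 = 100 + 0.118336 - 16 = 84.118336
disc = B^2-4AC = 509.5457 - 5042.9279 = -4533.3822
disc < 0

0 intersection points


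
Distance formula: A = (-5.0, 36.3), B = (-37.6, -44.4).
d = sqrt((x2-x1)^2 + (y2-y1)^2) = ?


dx = -37.6 + 5.0 = -32.6
dy = -44.4 - 36.3 = -80.7
d = sqrt(1062.76 + 6512.49) = sqrt(7575.25) = 87.0359

87.0359


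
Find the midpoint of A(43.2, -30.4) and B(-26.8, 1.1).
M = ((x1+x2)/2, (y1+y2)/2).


Mx = (43.2 - 26.8)/2 = 16.4/2 = 8.2000
My = (-30.4 + 1.1)/2 = -29.3/2 = -14.6500

(8.2000, -14.6500)


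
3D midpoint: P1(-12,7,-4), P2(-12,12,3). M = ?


Mx = (-12- 12)/2 = -12.0000
My = (7+12)/2 = 9.5000
Mz = (-4+3)/2 = -0.5000

M = (-12.0000, 9.5000, -0.5000)


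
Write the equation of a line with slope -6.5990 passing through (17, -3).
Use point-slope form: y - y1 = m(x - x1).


y + 3 = -6.5990(x - 17)
y = -6.5990x - 3 + 6.5990*17
y = -6.5990x + 109.1830

y = -6.5990x + 109.1830


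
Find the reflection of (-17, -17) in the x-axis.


Reflection rule for x-axis: (x, -y)
(-17, -17) -> (-17, 17)

(-17, 17)


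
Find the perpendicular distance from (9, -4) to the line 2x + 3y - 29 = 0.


|2*9 + 3*(-4) - 29| = |-23| = 23
sqrt(4 + 9) = sqrt(13) = 3.6056
d = 23/sqrt(13) = 6.3791

6.3791


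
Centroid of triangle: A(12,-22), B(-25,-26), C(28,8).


Gx = (12- 25+28)/3 = 15/3 = 5.0000
Gy = (-22- 26+8)/3 = -40/3 = -13.3333

G = (5.0000, -13.3333)


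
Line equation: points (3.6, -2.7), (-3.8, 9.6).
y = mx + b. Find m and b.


m = (12.3)/(-7.4) = -1.6622
b = y1 - m*x1 = -2.7 - (12.3*3.6)/(-7.4) = -2.7 + 5.9838 = 3.2838

y = -1.6622x + 3.2838


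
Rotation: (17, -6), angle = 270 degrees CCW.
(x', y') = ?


cos(270) = 0, sin(270) = -1
x' = 17*0 + 6*(-1) = -6
y' = 17*(-1) - 6*0 = -17

(-6, -17)


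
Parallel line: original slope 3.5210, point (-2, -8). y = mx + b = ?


Parallel lines have equal slopes.
m2 = 3.5210
b2 = -8 - 3.5210*(-2) = -0.9580

y = 3.5210x - 0.9580


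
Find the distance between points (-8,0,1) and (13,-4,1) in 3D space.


dx=21, dy=-4, dz=0
d = sqrt(441+16+0) = sqrt(457) = 21.3776

21.3776


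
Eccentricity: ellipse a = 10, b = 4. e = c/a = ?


c = sqrt(100-16) = sqrt(84) = 9.1652
e = c/a = sqrt(84)/10 = 0.9165

e = 0.9165


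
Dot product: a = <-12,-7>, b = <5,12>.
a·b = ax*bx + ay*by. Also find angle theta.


a·b = -12*5 - 7*12 = -60 - 84 = -144
|a| = sqrt(144+49) = 13.8924
|b| = sqrt(25+144) = 13.0000
cos(theta) = -144/(sqrt(193)*sqrt(169)) = -144/sqrt(32617) = -0.797334
theta = arccos(-144/sqrt(32617)) = 142.8763 degrees

a·b = -144, theta = 142.8763 deg


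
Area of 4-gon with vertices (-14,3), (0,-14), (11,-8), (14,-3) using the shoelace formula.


sum(xi*y_{i+1}) = -14*(-14) + 0*(-8) + 11*(-3) + 14*3 = 205
sum(yi*x_{i+1}) = 3*0 - 14*11 - 8*14 - 3*(-14) = -224
Area = |205 + 224|/2 = 429/2 = 214.5000

214.5000 sq units


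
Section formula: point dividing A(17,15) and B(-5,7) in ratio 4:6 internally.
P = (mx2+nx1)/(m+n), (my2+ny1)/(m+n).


Px = (4*(-5) + 6*17)/10 = 82/10 = 8.2000
Py = (4*7 + 6*15)/10 = 118/10 = 11.8000

P = (8.2000, 11.8000)


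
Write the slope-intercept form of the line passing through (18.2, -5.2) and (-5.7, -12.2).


m = (-7)/(-23.9) = 0.2929
b = y1 - m*x1 = -5.2 - (-7*18.2)/(-23.9) = -5.2 - 5.3305 = -10.5305

y = 0.2929x - 10.5305


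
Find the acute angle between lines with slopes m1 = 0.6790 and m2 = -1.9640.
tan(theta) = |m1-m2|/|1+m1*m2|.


m1-m2 = 2.643
1+m1*m2 = -0.333556
tan(theta) = |2.643/(-0.333556)| = 7.923707
theta = arctan(|2.643/(-0.333556)|) = 82.8071 degrees (acute angle)

82.8071 degrees


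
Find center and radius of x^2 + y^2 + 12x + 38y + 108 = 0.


h = -D/2 = -12/2 = -6
k = -E/2 = -38/2 = -19
r^2 = h^2 + k^2 - F = 36 + 361 - 108 = 289
r = 17

Center (-6, -19), radius = 17


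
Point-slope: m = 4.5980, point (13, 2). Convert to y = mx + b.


y - 2 = 4.5980(x - 13)
y = 4.5980x + 2 - 4.5980*13
y = 4.5980x - 57.7740

y = 4.5980x - 57.7740


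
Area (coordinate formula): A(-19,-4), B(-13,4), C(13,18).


-19*(4-18) = 266
-13*(18+ 4) = -286
13*(-4-4) = -104
sum = -124
Area = |-124|/2 = 62.0000

62.0000 sq units


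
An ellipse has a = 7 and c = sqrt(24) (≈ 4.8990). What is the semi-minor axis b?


b^2 = 7^2 - (sqrt(24))^2 = 49 - 24 = 25
b = sqrt(25) = 5

b = 5


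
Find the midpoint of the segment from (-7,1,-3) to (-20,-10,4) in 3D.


Mx = (-7- 20)/2 = -13.5000
My = (1- 10)/2 = -4.5000
Mz = (-3+4)/2 = 0.5000

M = (-13.5000, -4.5000, 0.5000)


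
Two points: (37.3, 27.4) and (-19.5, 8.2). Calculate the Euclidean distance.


dx = -19.5 - 37.3 = -56.8
dy = 8.2 - 27.4 = -19.2
d = sqrt(3226.24 + 368.64) = sqrt(3594.88) = 59.9573

59.9573


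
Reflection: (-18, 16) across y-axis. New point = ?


Reflection rule for y-axis: (-x, y)
(-18, 16) -> (18, 16)

(18, 16)


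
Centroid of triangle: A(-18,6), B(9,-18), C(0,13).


Gx = (-18+9+0)/3 = -9/3 = -3.0000
Gy = (6- 18+13)/3 = 1/3 = 0.3333

G = (-3.0000, 0.3333)


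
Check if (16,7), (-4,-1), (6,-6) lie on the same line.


16*(-1+ 6) - 4*(-6-7) + 6*(7+ 1)
= 80 + 52 + 48 = 180

No, not collinear (determinant = 180)


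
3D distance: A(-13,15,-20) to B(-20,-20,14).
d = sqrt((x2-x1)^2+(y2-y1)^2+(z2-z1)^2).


dx=-7, dy=-35, dz=34
d = sqrt(49+1225+1156) = sqrt(2430) = 49.2950

49.2950


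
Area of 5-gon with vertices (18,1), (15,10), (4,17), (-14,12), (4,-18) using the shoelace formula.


sum(xi*y_{i+1}) = 18*10 + 15*17 + 4*12 - 14*(-18) + 4*1 = 739
sum(yi*x_{i+1}) = 1*15 + 10*4 + 17*(-14) + 12*4 - 18*18 = -459
Area = |739 + 459|/2 = 1198/2 = 599.0000

599.0000 sq units


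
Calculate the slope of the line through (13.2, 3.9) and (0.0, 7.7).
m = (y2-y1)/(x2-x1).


dy = 7.7 - 3.9 = 3.8
dx = 0.0 - 13.2 = -13.2
m = 3.8/(-13.2) = -0.2879

m = -0.2879


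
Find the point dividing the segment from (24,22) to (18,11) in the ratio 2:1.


Px = (2*18 + 1*24)/3 = 60/3 = 20.0000
Py = (2*11 + 1*22)/3 = 44/3 = 14.6667

P = (20.0000, 14.6667)


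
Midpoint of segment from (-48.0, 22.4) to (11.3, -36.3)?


Mx = (-48.0 + 11.3)/2 = -36.7/2 = -18.3500
My = (22.4 - 36.3)/2 = -13.9/2 = -6.9500

(-18.3500, -6.9500)


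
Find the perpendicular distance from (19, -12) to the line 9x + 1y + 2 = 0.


|9*19 + 1*(-12) + 2| = |161| = 161
sqrt(81 + 1) = sqrt(82) = 9.0554
d = 161/sqrt(82) = 17.7795

17.7795


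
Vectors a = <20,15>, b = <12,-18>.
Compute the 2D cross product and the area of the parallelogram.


cross = 20*(-18) - 15*12 = -360 - 180 = -540
Parallelogram area = |-540| = 540

cross = -540, parallelogram area = 540


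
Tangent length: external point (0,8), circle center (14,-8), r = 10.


d = sqrt((0-14)^2 + (8+ 8)^2) = sqrt(196+256) = 21.2603
L = sqrt(452.0000 - 100) = sqrt(352.0000) = 18.7617

18.7617


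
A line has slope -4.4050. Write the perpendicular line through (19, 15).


Perpendicular slope = -1/m1 = -1/(-4.4050) = 0.2270
b2 = y0 - m2*x0 = 15 + 19/(-4.4050) = 15 - 4.3133 = 10.6867

y = 0.2270x + 10.6867


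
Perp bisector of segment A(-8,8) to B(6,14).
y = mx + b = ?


Midpoint = (-1, 11)
Slope of AB = dy/dx = 6/14 = 0.4286
Perp slope = -dx/dy = -14/6 = -2.3333
b = My - (perp slope)*Mx = 11 + (14*(-1))/6 = 11 - 2.3333 = 8.6667

y = -2.3333x + 8.6667


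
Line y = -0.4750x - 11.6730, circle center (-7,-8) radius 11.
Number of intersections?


Substitute y = -0.4750x - 11.6730: (x+ 7)^2 + (-0.4750x- 11.6730+ 8)^2 = 121
Expand to Ax^2 + Bx + C = 0, where b-k = -3.673
A = 1+m^2 = 1.225625
B = 2(m(b-k) - h) = 2(-0.4750*(-3.673) + 7) = 17.48935
C = h^2 + (b-k)^2 - r^2 = 49 + 13.490929 - 121 = -58.509071
disc = B^2-4AC = 305.8774 + 286.8407 = 592.7181
disc > 0

2 intersection points


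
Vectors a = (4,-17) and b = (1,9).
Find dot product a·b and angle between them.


a·b = 4*1 - 17*9 = 4 - 153 = -149
|a| = sqrt(16+289) = 17.4642
|b| = sqrt(1+81) = 9.0554
cos(theta) = -149/(sqrt(305)*sqrt(82)) = -149/sqrt(25010) = -0.942170
theta = arccos(-149/sqrt(25010)) = 160.4193 degrees

a·b = -149, theta = 160.4193 deg


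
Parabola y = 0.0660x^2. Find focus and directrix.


a = 0.0660
1/(4a) = 3.7879
Focus = (0, 3.7879)
Directrix: y = -3.7879

Focus = (0, 3.7879), Directrix: y = -3.7879


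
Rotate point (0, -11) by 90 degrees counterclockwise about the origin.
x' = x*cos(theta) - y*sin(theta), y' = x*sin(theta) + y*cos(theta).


cos(90) = 0, sin(90) = 1
x' = 0*0 + 11*1 = 11
y' = 0*1 - 11*0 = 0

(11, 0)


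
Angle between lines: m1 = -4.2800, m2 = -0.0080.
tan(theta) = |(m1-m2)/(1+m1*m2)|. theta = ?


m1-m2 = -4.272
1+m1*m2 = 1.03424
tan(theta) = |-4.272/1.03424| = 4.130569
theta = arctan(|-4.272/1.03424|) = 76.3907 degrees (acute angle)

76.3907 degrees


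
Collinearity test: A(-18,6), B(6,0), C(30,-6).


-18*(0+ 6) + 6*(-6-6) + 30*(6-0)
= -108 - 72 + 180 = 0

Yes, collinear (determinant = 0)


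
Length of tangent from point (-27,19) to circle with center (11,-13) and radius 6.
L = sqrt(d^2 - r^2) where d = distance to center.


d = sqrt((-27-11)^2 + (19+ 13)^2) = sqrt(1444+1024) = 49.6790
L = sqrt(2468.0000 - 36) = sqrt(2432.0000) = 49.3153

49.3153


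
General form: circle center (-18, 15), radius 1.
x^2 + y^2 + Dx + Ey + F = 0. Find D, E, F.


(x+ 18)^2 + (y-15)^2 = 1^2
D = -2h = 36, E = -2k = -30
F = h^2+k^2-r^2 = 324+225-1 = 548

D = 36, E = -30, F = 548


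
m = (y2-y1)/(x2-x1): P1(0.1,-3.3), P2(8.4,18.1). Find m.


dy = 18.1 + 3.3 = 21.4
dx = 8.4 - 0.1 = 8.3
m = 21.4/8.3 = 2.5783

m = 2.5783


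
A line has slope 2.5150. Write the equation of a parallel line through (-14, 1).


Parallel lines have equal slopes.
m2 = 2.5150
b2 = 1 - 2.5150*(-14) = 36.2100

y = 2.5150x + 36.2100


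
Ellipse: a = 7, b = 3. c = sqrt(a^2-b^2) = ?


c^2 = 7^2 - 3^2 = 49 - 9 = 40
c = sqrt(40) = 6.3246

c = 6.3246


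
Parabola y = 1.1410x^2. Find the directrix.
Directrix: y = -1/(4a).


a = 1.1410
1/(4a) = 0.2191
directrix: y = -0.2191 = -0.2191

y = -0.2191


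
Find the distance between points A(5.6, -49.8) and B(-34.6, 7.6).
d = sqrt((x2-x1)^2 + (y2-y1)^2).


dx = -34.6 - 5.6 = -40.2
dy = 7.6 + 49.8 = 57.4
d = sqrt(1616.04 + 3294.76) = sqrt(4910.8) = 70.0771

70.0771


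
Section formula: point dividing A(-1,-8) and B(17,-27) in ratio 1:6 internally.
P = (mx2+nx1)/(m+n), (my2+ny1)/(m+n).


Px = (1*17 + 6*(-1))/7 = 11/7 = 1.5714
Py = (1*(-27) + 6*(-8))/7 = -75/7 = -10.7143

P = (1.5714, -10.7143)


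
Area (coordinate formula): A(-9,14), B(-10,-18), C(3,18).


-9*(-18-18) = 324
-10*(18-14) = -40
3*(14+ 18) = 96
sum = 380
Area = |380|/2 = 190.0000

190.0000 sq units


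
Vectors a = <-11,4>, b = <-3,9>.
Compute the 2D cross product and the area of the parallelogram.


cross = -11*9 - 4*(-3) = -99 + 12 = -87
Parallelogram area = |-87| = 87

cross = -87, parallelogram area = 87


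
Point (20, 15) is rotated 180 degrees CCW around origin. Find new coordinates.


cos(180) = -1, sin(180) = 0
x' = 20*(-1) - 15*0 = -20
y' = 20*0 + 15*(-1) = -15

(-20, -15)


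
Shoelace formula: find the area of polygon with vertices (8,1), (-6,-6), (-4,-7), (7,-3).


sum(xi*y_{i+1}) = 8*(-6) - 6*(-7) - 4*(-3) + 7*1 = 13
sum(yi*x_{i+1}) = 1*(-6) - 6*(-4) - 7*7 - 3*8 = -55
Area = |13 + 55|/2 = 68/2 = 34.0000

34.0000 sq units


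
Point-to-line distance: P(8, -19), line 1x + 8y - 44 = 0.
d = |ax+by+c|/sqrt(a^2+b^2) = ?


|1*8 + 8*(-19) - 44| = |-188| = 188
sqrt(1 + 64) = sqrt(65) = 8.0623
d = 188/sqrt(65) = 23.3185

23.3185


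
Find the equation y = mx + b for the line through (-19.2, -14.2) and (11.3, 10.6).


m = (24.8)/(30.5) = 0.8131
b = y1 - m*x1 = -14.2 - (24.8*(-19.2))/(30.5) = -14.2 + 15.6118 = 1.4118

y = 0.8131x + 1.4118


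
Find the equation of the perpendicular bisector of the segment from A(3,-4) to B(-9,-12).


Midpoint = (-3, -8)
Slope of AB = dy/dx = -8/(-12) = 0.6667
Perp slope = -dx/dy = -12/8 = -1.5000
b = My - (perp slope)*Mx = -8 + (-12*(-3))/(-8) = -8 - 4.5000 = -12.5000

y = -1.5000x - 12.5000


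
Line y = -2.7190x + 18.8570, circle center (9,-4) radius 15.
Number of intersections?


Substitute y = -2.7190x + 18.8570: (x-9)^2 + (-2.7190x+18.8570+ 4)^2 = 225
Expand to Ax^2 + Bx + C = 0, where b-k = 22.857
A = 1+m^2 = 8.392961
B = 2(m(b-k) - h) = 2(-2.7190*22.857 - 9) = -142.296366
C = h^2 + (b-k)^2 - r^2 = 81 + 522.442449 - 225 = 378.442449
disc = B^2-4AC = 20248.2558 - 12705.0109 = 7543.2449
disc > 0

2 intersection points


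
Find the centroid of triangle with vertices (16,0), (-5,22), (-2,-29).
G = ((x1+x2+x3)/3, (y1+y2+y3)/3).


Gx = (16- 5- 2)/3 = 9/3 = 3.0000
Gy = (0+22- 29)/3 = -7/3 = -2.3333

G = (3.0000, -2.3333)


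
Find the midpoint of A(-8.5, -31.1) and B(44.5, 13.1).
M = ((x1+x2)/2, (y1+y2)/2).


Mx = (-8.5 + 44.5)/2 = 36.0/2 = 18.0000
My = (-31.1 + 13.1)/2 = -18.0/2 = -9.0000

(18.0000, -9.0000)


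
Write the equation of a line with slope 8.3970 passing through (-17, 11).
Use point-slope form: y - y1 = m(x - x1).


y - 11 = 8.3970(x + 17)
y = 8.3970x + 11 - 8.3970*(-17)
y = 8.3970x + 153.7490

y = 8.3970x + 153.7490


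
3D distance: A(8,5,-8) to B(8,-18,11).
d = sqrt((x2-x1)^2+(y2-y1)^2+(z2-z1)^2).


dx=0, dy=-23, dz=19
d = sqrt(0+529+361) = sqrt(890) = 29.8329

29.8329


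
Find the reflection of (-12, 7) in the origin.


Reflection rule for origin: (-x, -y)
(-12, 7) -> (12, -7)

(12, -7)


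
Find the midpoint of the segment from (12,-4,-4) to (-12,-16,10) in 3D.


Mx = (12- 12)/2 = 0
My = (-4- 16)/2 = -10.0000
Mz = (-4+10)/2 = 3.0000

M = (0, -10.0000, 3.0000)


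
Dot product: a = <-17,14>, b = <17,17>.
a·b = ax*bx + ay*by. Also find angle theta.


a·b = -17*17 + 14*17 = -289 + 238 = -51
|a| = sqrt(289+196) = 22.0227
|b| = sqrt(289+289) = 24.0416
cos(theta) = -51/(sqrt(485)*sqrt(578)) = -51/sqrt(280330) = -0.096324
theta = arccos(-51/sqrt(280330)) = 95.5275 degrees

a·b = -51, theta = 95.5275 deg


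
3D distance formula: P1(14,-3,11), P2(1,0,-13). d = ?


dx=-13, dy=3, dz=-24
d = sqrt(169+9+576) = sqrt(754) = 27.4591

27.4591


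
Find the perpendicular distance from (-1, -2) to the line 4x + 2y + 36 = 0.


|4*(-1) + 2*(-2) + 36| = |28| = 28
sqrt(16 + 4) = sqrt(20) = 4.4721
d = 28/sqrt(20) = 6.2610

6.2610


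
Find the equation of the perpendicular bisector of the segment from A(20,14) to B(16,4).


Midpoint = (18, 9)
Slope of AB = dy/dx = -10/(-4) = 2.5000
Perp slope = -dx/dy = -4/10 = -0.4000
b = My - (perp slope)*Mx = 9 + (-4*18)/(-10) = 9 + 7.2000 = 16.2000

y = -0.4000x + 16.2000


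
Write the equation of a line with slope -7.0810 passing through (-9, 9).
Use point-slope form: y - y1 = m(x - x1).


y - 9 = -7.0810(x + 9)
y = -7.0810x + 9 + 7.0810*(-9)
y = -7.0810x - 54.7290

y = -7.0810x - 54.7290


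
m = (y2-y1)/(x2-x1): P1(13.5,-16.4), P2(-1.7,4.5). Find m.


dy = 4.5 + 16.4 = 20.9
dx = -1.7 - 13.5 = -15.2
m = 20.9/(-15.2) = -1.3750

m = -1.3750


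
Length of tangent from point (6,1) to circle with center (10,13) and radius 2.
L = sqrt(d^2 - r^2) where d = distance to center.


d = sqrt((6-10)^2 + (1-13)^2) = sqrt(16+144) = 12.6491
L = sqrt(160.0000 - 4) = sqrt(156.0000) = 12.4900

12.4900


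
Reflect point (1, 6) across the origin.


Reflection rule for origin: (-x, -y)
(1, 6) -> (-1, -6)

(-1, -6)


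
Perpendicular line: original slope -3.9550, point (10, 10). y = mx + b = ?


Perpendicular slope = -1/m1 = -1/(-3.9550) = 0.2528
b2 = y0 - m2*x0 = 10 + 10/(-3.9550) = 10 - 2.5284 = 7.4716

y = 0.2528x + 7.4716


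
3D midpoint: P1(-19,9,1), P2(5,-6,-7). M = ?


Mx = (-19+5)/2 = -7.0000
My = (9- 6)/2 = 1.5000
Mz = (1- 7)/2 = -3.0000

M = (-7.0000, 1.5000, -3.0000)


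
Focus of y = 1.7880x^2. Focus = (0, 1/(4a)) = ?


a = 1.7880
4a = 7.1520
focus = (0, 1/7.1520) = (0, 0.1398)

Focus = (0, 0.1398)


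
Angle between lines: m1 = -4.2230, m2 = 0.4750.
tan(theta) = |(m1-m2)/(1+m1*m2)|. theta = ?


m1-m2 = -4.698
1+m1*m2 = -1.005925
tan(theta) = |-4.698/(-1.005925)| = 4.670328
theta = arctan(|-4.698/(-1.005925)|) = 77.9144 degrees (acute angle)

77.9144 degrees


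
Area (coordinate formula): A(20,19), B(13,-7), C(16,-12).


20*(-7+ 12) = 100
13*(-12-19) = -403
16*(19+ 7) = 416
sum = 113
Area = |113|/2 = 56.5000

56.5000 sq units


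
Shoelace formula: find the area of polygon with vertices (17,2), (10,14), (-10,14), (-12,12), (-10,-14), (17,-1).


sum(xi*y_{i+1}) = 17*14 + 10*14 - 10*12 - 12*(-14) - 10*(-1) + 17*2 = 470
sum(yi*x_{i+1}) = 2*10 + 14*(-10) + 14*(-12) + 12*(-10) - 14*17 - 1*17 = -663
Area = |470 + 663|/2 = 1133/2 = 566.5000

566.5000 sq units


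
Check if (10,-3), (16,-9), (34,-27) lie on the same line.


10*(-9+ 27) + 16*(-27+ 3) + 34*(-3+ 9)
= 180 - 384 + 204 = 0

Yes, collinear (determinant = 0)


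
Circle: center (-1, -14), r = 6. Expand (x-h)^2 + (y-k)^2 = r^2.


(x+ 1)^2 + (y+ 14)^2 = 6^2
D = -2h = 2, E = -2k = 28
F = h^2+k^2-r^2 = 1+196-36 = 161

x^2 + y^2 + 2x + 28y + 161 = 0


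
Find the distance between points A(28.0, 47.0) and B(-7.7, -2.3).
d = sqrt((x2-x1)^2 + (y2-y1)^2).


dx = -7.7 - 28.0 = -35.7
dy = -2.3 - 47.0 = -49.3
d = sqrt(1274.49 + 2430.49) = sqrt(3704.98) = 60.8685

60.8685


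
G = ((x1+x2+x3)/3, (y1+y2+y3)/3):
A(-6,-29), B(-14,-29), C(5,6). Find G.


Gx = (-6- 14+5)/3 = -15/3 = -5.0000
Gy = (-29- 29+6)/3 = -52/3 = -17.3333

G = (-5.0000, -17.3333)


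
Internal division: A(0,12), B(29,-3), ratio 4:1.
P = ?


Px = (4*29 + 1*0)/5 = 116/5 = 23.2000
Py = (4*(-3) + 1*12)/5 = 0/5 = 0

P = (23.2000, 0)


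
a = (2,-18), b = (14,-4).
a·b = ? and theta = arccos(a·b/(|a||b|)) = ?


a·b = 2*14 - 18*(-4) = 28 + 72 = 100
|a| = sqrt(4+324) = 18.1108
|b| = sqrt(196+16) = 14.5602
cos(theta) = 100/(sqrt(328)*sqrt(212)) = 100/sqrt(69536) = 0.379223
theta = arccos(100/sqrt(69536)) = 67.7144 degrees

a·b = 100, theta = 67.7144 deg


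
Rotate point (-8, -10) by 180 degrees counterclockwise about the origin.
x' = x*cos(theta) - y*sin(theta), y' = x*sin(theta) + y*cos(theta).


cos(180) = -1, sin(180) = 0
x' = -8*(-1) + 10*0 = 8
y' = -8*0 - 10*(-1) = 10

(8, 10)


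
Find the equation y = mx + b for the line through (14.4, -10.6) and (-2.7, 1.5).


m = (12.1)/(-17.1) = -0.7076
b = y1 - m*x1 = -10.6 - (12.1*14.4)/(-17.1) = -10.6 + 10.1895 = -0.4105

y = -0.7076x - 0.4105


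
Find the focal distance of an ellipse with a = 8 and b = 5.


c^2 = 8^2 - 5^2 = 64 - 25 = 39
c = sqrt(39) = 6.2450

c = 6.2450


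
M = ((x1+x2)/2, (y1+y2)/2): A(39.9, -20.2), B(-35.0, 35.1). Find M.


Mx = (39.9 - 35.0)/2 = 4.9/2 = 2.4500
My = (-20.2 + 35.1)/2 = 14.9/2 = 7.4500

(2.4500, 7.4500)


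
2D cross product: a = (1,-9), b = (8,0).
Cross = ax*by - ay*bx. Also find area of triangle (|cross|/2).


cross = 1*0 + 9*8 = 0 + 72 = 72
Triangle area = |72|/2 = 72/2 = 36.0000

cross = 72, triangle area = 36.0000


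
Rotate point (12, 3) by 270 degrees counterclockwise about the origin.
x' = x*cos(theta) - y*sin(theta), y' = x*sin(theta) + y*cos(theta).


cos(270) = 0, sin(270) = -1
x' = 12*0 - 3*(-1) = 3
y' = 12*(-1) + 3*0 = -12

(3, -12)


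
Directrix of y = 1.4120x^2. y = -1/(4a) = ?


a = 1.4120
1/(4a) = 0.1771
directrix: y = -0.1771 = -0.1771

y = -0.1771


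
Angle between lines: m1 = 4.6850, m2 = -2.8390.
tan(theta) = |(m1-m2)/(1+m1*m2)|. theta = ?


m1-m2 = 7.524
1+m1*m2 = -12.300715
tan(theta) = |7.524/(-12.300715)| = 0.611672
theta = arctan(|7.524/(-12.300715)|) = 31.4529 degrees (acute angle)

31.4529 degrees


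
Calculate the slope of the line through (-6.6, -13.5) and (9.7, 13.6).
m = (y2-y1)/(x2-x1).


dy = 13.6 + 13.5 = 27.1
dx = 9.7 + 6.6 = 16.3
m = 27.1/16.3 = 1.6626

m = 1.6626


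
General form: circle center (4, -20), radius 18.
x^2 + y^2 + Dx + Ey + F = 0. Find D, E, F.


(x-4)^2 + (y+ 20)^2 = 18^2
D = -2h = -8, E = -2k = 40
F = h^2+k^2-r^2 = 16+400-324 = 92

D = -8, E = 40, F = 92


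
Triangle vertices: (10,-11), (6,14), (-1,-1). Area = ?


10*(14+ 1) = 150
6*(-1+ 11) = 60
-1*(-11-14) = 25
sum = 235
Area = |235|/2 = 117.5000

117.5000 sq units


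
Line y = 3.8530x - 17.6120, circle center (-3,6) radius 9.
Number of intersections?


Substitute y = 3.8530x - 17.6120: (x+ 3)^2 + (3.8530x- 17.6120-6)^2 = 81
Expand to Ax^2 + Bx + C = 0, where b-k = -23.612
A = 1+m^2 = 15.845609
B = 2(m(b-k) - h) = 2(3.8530*(-23.612) + 3) = -175.954072
C = h^2 + (b-k)^2 - r^2 = 9 + 557.526544 - 81 = 485.526544
disc = B^2-4AC = 30959.8355 - 30773.8551 = 185.9804
disc > 0

2 intersection points


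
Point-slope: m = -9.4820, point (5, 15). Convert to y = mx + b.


y - 15 = -9.4820(x - 5)
y = -9.4820x + 15 + 9.4820*5
y = -9.4820x + 62.4100

y = -9.4820x + 62.4100


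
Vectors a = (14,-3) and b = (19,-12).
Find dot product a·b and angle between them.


a·b = 14*19 - 3*(-12) = 266 + 36 = 302
|a| = sqrt(196+9) = 14.3178
|b| = sqrt(361+144) = 22.4722
cos(theta) = 302/(sqrt(205)*sqrt(505)) = 302/sqrt(103525) = 0.938608
theta = arccos(302/sqrt(103525)) = 20.1809 degrees

a·b = 302, theta = 20.1809 deg


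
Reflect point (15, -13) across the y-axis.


Reflection rule for y-axis: (-x, y)
(15, -13) -> (-15, -13)

(-15, -13)


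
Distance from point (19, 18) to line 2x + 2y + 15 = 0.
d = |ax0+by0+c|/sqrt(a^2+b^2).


|2*19 + 2*18 + 15| = |89| = 89
sqrt(4 + 4) = sqrt(8) = 2.8284
d = 89/sqrt(8) = 31.4663

31.4663


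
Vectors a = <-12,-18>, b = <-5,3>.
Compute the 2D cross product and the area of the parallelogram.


cross = -12*3 + 18*(-5) = -36 - 90 = -126
Parallelogram area = |-126| = 126

cross = -126, parallelogram area = 126


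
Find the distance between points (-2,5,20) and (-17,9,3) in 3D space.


dx=-15, dy=4, dz=-17
d = sqrt(225+16+289) = sqrt(530) = 23.0217

23.0217


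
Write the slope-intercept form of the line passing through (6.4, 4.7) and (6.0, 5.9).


m = (1.2)/(-0.4) = -3.0000
b = y1 - m*x1 = 4.7 - (1.2*6.4)/(-0.4) = 4.7 + 19.2000 = 23.9000

y = -3.0000x + 23.9000


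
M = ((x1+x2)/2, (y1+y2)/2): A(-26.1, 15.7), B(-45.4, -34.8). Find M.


Mx = (-26.1 - 45.4)/2 = -71.5/2 = -35.7500
My = (15.7 - 34.8)/2 = -19.1/2 = -9.5500

(-35.7500, -9.5500)


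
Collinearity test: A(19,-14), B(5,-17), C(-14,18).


19*(-17-18) + 5*(18+ 14) - 14*(-14+ 17)
= -665 + 160 - 42 = -547

No, not collinear (determinant = -547)


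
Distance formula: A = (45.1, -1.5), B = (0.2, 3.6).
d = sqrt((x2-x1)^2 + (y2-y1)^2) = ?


dx = 0.2 - 45.1 = -44.9
dy = 3.6 + 1.5 = 5.1
d = sqrt(2016.01 + 26.01) = sqrt(2042.02) = 45.1887

45.1887


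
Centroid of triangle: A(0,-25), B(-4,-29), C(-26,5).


Gx = (0- 4- 26)/3 = -30/3 = -10.0000
Gy = (-25- 29+5)/3 = -49/3 = -16.3333

G = (-10.0000, -16.3333)


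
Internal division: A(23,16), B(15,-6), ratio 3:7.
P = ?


Px = (3*15 + 7*23)/10 = 206/10 = 20.6000
Py = (3*(-6) + 7*16)/10 = 94/10 = 9.4000

P = (20.6000, 9.4000)


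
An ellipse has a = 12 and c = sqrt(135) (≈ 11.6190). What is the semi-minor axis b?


b^2 = 12^2 - (sqrt(135))^2 = 144 - 135 = 9
b = sqrt(9) = 3

b = 3


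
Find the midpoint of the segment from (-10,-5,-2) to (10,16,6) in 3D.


Mx = (-10+10)/2 = 0
My = (-5+16)/2 = 5.5000
Mz = (-2+6)/2 = 2.0000

M = (0, 5.5000, 2.0000)


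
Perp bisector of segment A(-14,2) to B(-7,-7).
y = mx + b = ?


Midpoint = (-10.5, -2.5)
Slope of AB = dy/dx = -9/7 = -1.2857
Perp slope = -dx/dy = 7/9 = 0.7778
b = My - (perp slope)*Mx = -2.5 + (7*(-10.5))/(-9) = -2.5 + 8.1667 = 5.6667

y = 0.7778x + 5.6667


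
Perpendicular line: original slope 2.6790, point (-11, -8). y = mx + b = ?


Perpendicular slope = -1/m1 = -1/2.6790 = -0.3733
b2 = y0 - m2*x0 = -8 - 11/2.6790 = -8 - 4.1060 = -12.1060

y = -0.3733x - 12.1060


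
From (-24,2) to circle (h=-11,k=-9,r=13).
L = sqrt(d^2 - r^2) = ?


d = sqrt((-24+ 11)^2 + (2+ 9)^2) = sqrt(169+121) = 17.0294
L = sqrt(290.0000 - 169) = sqrt(121.0000) = 11.0000

11.0000


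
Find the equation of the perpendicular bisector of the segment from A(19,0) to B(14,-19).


Midpoint = (16.5, -9.5)
Slope of AB = dy/dx = -19/(-5) = 3.8000
Perp slope = -dx/dy = -5/19 = -0.2632
b = My - (perp slope)*Mx = -9.5 + (-5*16.5)/(-19) = -9.5 + 4.3421 = -5.1579

y = -0.2632x - 5.1579


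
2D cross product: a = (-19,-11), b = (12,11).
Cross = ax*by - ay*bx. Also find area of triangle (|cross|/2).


cross = -19*11 + 11*12 = -209 + 132 = -77
Triangle area = |-77|/2 = 77/2 = 38.5000

cross = -77, triangle area = 38.5000


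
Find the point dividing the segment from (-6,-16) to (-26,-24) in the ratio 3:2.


Px = (3*(-26) + 2*(-6))/5 = -90/5 = -18.0000
Py = (3*(-24) + 2*(-16))/5 = -104/5 = -20.8000

P = (-18.0000, -20.8000)


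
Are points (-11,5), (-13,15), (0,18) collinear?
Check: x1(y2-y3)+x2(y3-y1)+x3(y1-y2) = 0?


-11*(15-18) - 13*(18-5) + 0*(5-15)
= 33 - 169 + 0 = -136

No, not collinear (determinant = -136)


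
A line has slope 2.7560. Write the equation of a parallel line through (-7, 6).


Parallel lines have equal slopes.
m2 = 2.7560
b2 = 6 - 2.7560*(-7) = 25.2920

y = 2.7560x + 25.2920


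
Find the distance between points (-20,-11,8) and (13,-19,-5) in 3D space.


dx=33, dy=-8, dz=-13
d = sqrt(1089+64+169) = sqrt(1322) = 36.3593

36.3593


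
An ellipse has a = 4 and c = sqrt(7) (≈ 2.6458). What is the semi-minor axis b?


b^2 = 4^2 - (sqrt(7))^2 = 16 - 7 = 9
b = sqrt(9) = 3

b = 3


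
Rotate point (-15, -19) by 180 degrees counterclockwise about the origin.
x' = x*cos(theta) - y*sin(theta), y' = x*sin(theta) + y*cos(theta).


cos(180) = -1, sin(180) = 0
x' = -15*(-1) + 19*0 = 15
y' = -15*0 - 19*(-1) = 19

(15, 19)


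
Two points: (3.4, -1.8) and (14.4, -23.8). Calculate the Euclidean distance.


dx = 14.4 - 3.4 = 11.0
dy = -23.8 + 1.8 = -22.0
d = sqrt(121.0 + 484.0) = sqrt(605.0) = 24.5967

24.5967


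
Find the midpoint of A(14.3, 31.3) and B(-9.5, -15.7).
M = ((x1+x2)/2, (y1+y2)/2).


Mx = (14.3 - 9.5)/2 = 4.8/2 = 2.4000
My = (31.3 - 15.7)/2 = 15.6/2 = 7.8000

(2.4000, 7.8000)


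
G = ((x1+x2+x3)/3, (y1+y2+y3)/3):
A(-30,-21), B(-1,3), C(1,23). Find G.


Gx = (-30- 1+1)/3 = -30/3 = -10.0000
Gy = (-21+3+23)/3 = 5/3 = 1.6667

G = (-10.0000, 1.6667)


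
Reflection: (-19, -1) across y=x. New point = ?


Reflection rule for y=x: (y, x)
(-19, -1) -> (-1, -19)

(-1, -19)


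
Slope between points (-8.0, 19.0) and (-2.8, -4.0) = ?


dy = -4.0 - 19.0 = -23.0
dx = -2.8 + 8.0 = 5.2
m = -23.0/5.2 = -4.4231

m = -4.4231


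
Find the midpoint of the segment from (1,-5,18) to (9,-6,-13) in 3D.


Mx = (1+9)/2 = 5.0000
My = (-5- 6)/2 = -5.5000
Mz = (18- 13)/2 = 2.5000

M = (5.0000, -5.5000, 2.5000)


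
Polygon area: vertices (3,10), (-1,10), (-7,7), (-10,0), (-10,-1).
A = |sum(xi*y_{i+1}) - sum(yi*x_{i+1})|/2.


sum(xi*y_{i+1}) = 3*10 - 1*7 - 7*0 - 10*(-1) - 10*10 = -67
sum(yi*x_{i+1}) = 10*(-1) + 10*(-7) + 7*(-10) + 0*(-10) - 1*3 = -153
Area = |-67 + 153|/2 = 86/2 = 43.0000

43.0000 sq units


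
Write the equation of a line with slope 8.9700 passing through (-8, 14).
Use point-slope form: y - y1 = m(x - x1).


y - 14 = 8.9700(x + 8)
y = 8.9700x + 14 - 8.9700*(-8)
y = 8.9700x + 85.7600

y = 8.9700x + 85.7600


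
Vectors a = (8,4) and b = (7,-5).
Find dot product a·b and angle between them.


a·b = 8*7 + 4*(-5) = 56 - 20 = 36
|a| = sqrt(64+16) = 8.9443
|b| = sqrt(49+25) = 8.6023
cos(theta) = 36/(sqrt(80)*sqrt(74)) = 36/sqrt(5920) = 0.467888
theta = arccos(36/sqrt(5920)) = 62.1027 degrees

a·b = 36, theta = 62.1027 deg


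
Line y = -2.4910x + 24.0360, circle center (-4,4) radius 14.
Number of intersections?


Substitute y = -2.4910x + 24.0360: (x+ 4)^2 + (-2.4910x+24.0360-4)^2 = 196
Expand to Ax^2 + Bx + C = 0, where b-k = 20.036
A = 1+m^2 = 7.205081
B = 2(m(b-k) - h) = 2(-2.4910*20.036 + 4) = -91.819352
C = h^2 + (b-k)^2 - r^2 = 16 + 401.441296 - 196 = 221.441296
disc = B^2-4AC = 8430.7934 - 6382.0099 = 2048.7835
disc > 0

2 intersection points


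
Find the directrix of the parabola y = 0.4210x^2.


a = 0.4210
1/(4a) = 0.5938
directrix: y = -0.5938 = -0.5938

y = -0.5938


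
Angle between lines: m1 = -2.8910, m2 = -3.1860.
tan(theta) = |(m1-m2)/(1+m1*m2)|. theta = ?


m1-m2 = 0.295
1+m1*m2 = 10.210726
tan(theta) = |0.295/10.210726| = 0.028891
theta = arctan(|0.295/10.210726|) = 1.6549 degrees (acute angle)

1.6549 degrees


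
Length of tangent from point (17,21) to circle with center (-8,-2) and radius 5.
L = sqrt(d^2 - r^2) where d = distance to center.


d = sqrt((17+ 8)^2 + (21+ 2)^2) = sqrt(625+529) = 33.9706
L = sqrt(1154.0000 - 25) = sqrt(1129.0000) = 33.6006

33.6006


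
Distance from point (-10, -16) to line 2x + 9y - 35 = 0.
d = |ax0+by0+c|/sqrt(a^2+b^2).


|2*(-10) + 9*(-16) - 35| = |-199| = 199
sqrt(4 + 81) = sqrt(85) = 9.2195
d = 199/sqrt(85) = 21.5846

21.5846


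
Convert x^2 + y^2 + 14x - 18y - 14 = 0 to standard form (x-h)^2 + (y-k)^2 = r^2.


h = -D/2 = -14/2 = -7
k = -E/2 = 18/2 = 9
r^2 = h^2 + k^2 - F = 49 + 81 + 14 = 144
r = 12

Center (-7, 9), radius = 12


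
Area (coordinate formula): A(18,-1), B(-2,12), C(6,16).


18*(12-16) = -72
-2*(16+ 1) = -34
6*(-1-12) = -78
sum = -184
Area = |-184|/2 = 92.0000

92.0000 sq units


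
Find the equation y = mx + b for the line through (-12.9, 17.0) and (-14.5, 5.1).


m = (-11.9)/(-1.6) = 7.4375
b = y1 - m*x1 = 17.0 - (-11.9*(-12.9))/(-1.6) = 17.0 + 95.9438 = 112.9438

y = 7.4375x + 112.9438


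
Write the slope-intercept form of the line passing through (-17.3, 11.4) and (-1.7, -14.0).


m = (-25.4)/(15.6) = -1.6282
b = y1 - m*x1 = 11.4 - (-25.4*(-17.3))/(15.6) = 11.4 - 28.1679 = -16.7679

y = -1.6282x - 16.7679


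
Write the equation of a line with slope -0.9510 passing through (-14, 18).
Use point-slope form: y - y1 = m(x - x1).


y - 18 = -0.9510(x + 14)
y = -0.9510x + 18 + 0.9510*(-14)
y = -0.9510x + 4.6860

y = -0.9510x + 4.6860


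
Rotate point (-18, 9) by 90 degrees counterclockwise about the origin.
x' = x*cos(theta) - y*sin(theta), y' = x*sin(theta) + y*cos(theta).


cos(90) = 0, sin(90) = 1
x' = -18*0 - 9*1 = -9
y' = -18*1 + 9*0 = -18

(-9, -18)


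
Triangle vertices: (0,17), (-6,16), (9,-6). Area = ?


0*(16+ 6) = 0
-6*(-6-17) = 138
9*(17-16) = 9
sum = 147
Area = |147|/2 = 73.5000

73.5000 sq units


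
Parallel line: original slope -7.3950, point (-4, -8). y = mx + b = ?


Parallel lines have equal slopes.
m2 = -7.3950
b2 = -8 + 7.3950*(-4) = -37.5800

y = -7.3950x - 37.5800


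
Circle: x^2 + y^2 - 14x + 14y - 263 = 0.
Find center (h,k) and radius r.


h = -D/2 = 14/2 = 7
k = -E/2 = -14/2 = -7
r^2 = h^2 + k^2 - F = 49 + 49 + 263 = 361
r = 19

Center (7, -7), radius = 19


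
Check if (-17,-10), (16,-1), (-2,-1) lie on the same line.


-17*(-1+ 1) + 16*(-1+ 10) - 2*(-10+ 1)
= 0 + 144 + 18 = 162

No, not collinear (determinant = 162)


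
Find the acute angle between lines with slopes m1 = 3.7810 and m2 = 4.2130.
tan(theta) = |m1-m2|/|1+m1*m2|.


m1-m2 = -0.432
1+m1*m2 = 16.929353
tan(theta) = |-0.432/16.929353| = 0.025518
theta = arctan(|-0.432/16.929353|) = 1.4617 degrees (acute angle)

1.4617 degrees


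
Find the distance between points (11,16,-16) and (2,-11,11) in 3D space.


dx=-9, dy=-27, dz=27
d = sqrt(81+729+729) = sqrt(1539) = 39.2301

39.2301


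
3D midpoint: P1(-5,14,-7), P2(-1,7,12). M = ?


Mx = (-5- 1)/2 = -3.0000
My = (14+7)/2 = 10.5000
Mz = (-7+12)/2 = 2.5000

M = (-3.0000, 10.5000, 2.5000)


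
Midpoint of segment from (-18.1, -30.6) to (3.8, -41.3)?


Mx = (-18.1 + 3.8)/2 = -14.3/2 = -7.1500
My = (-30.6 - 41.3)/2 = -71.9/2 = -35.9500

(-7.1500, -35.9500)


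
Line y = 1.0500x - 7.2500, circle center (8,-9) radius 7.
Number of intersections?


Substitute y = 1.0500x - 7.2500: (x-8)^2 + (1.0500x- 7.2500+ 9)^2 = 49
Expand to Ax^2 + Bx + C = 0, where b-k = 1.75
A = 1+m^2 = 2.1025
B = 2(m(b-k) - h) = 2(1.0500*1.75 - 8) = -12.325
C = h^2 + (b-k)^2 - r^2 = 64 + 3.0625 - 49 = 18.0625
disc = B^2-4AC = 151.9056 - 151.9056 = 0
disc = 0

1 intersection point (tangent)


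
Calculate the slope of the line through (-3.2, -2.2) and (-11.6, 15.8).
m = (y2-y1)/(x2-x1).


dy = 15.8 + 2.2 = 18.0
dx = -11.6 + 3.2 = -8.4
m = 18.0/(-8.4) = -2.1429

m = -2.1429


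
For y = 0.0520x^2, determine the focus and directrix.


a = 0.0520
1/(4a) = 4.8077
Focus = (0, 4.8077)
Directrix: y = -4.8077

Focus = (0, 4.8077), Directrix: y = -4.8077


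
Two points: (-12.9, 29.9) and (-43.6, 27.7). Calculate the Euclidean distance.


dx = -43.6 + 12.9 = -30.7
dy = 27.7 - 29.9 = -2.2
d = sqrt(942.49 + 4.84) = sqrt(947.33) = 30.7787

30.7787


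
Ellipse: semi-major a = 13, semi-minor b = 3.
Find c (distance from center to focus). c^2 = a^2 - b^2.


c^2 = 13^2 - 3^2 = 169 - 9 = 160
c = sqrt(160) = 12.6491

c = 12.6491


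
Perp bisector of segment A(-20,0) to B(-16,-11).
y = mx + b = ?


Midpoint = (-18, -5.5)
Slope of AB = dy/dx = -11/4 = -2.7500
Perp slope = -dx/dy = 4/11 = 0.3636
b = My - (perp slope)*Mx = -5.5 + (4*(-18))/(-11) = -5.5 + 6.5455 = 1.0455

y = 0.3636x + 1.0455


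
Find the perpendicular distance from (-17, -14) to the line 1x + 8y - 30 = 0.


|1*(-17) + 8*(-14) - 30| = |-159| = 159
sqrt(1 + 64) = sqrt(65) = 8.0623
d = 159/sqrt(65) = 19.7215

19.7215


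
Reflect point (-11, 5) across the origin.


Reflection rule for origin: (-x, -y)
(-11, 5) -> (11, -5)

(11, -5)


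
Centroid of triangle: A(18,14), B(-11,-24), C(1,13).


Gx = (18- 11+1)/3 = 8/3 = 2.6667
Gy = (14- 24+13)/3 = 3/3 = 1.0000

G = (2.6667, 1.0000)


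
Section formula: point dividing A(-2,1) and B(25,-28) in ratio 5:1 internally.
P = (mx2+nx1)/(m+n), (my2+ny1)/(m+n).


Px = (5*25 + 1*(-2))/6 = 123/6 = 20.5000
Py = (5*(-28) + 1*1)/6 = -139/6 = -23.1667

P = (20.5000, -23.1667)


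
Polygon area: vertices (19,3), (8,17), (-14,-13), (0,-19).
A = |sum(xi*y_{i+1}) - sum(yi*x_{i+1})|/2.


sum(xi*y_{i+1}) = 19*17 + 8*(-13) - 14*(-19) + 0*3 = 485
sum(yi*x_{i+1}) = 3*8 + 17*(-14) - 13*0 - 19*19 = -575
Area = |485 + 575|/2 = 1060/2 = 530.0000

530.0000 sq units


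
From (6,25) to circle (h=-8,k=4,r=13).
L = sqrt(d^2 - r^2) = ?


d = sqrt((6+ 8)^2 + (25-4)^2) = sqrt(196+441) = 25.2389
L = sqrt(637.0000 - 169) = sqrt(468.0000) = 21.6333

21.6333


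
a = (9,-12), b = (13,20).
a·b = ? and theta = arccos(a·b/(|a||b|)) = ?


a·b = 9*13 - 12*20 = 117 - 240 = -123
|a| = sqrt(81+144) = 15.0000
|b| = sqrt(169+400) = 23.8537
cos(theta) = -123/(sqrt(225)*sqrt(569)) = -123/sqrt(128025) = -0.343762
theta = arccos(-123/sqrt(128025)) = 110.1062 degrees

a·b = -123, theta = 110.1062 deg
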